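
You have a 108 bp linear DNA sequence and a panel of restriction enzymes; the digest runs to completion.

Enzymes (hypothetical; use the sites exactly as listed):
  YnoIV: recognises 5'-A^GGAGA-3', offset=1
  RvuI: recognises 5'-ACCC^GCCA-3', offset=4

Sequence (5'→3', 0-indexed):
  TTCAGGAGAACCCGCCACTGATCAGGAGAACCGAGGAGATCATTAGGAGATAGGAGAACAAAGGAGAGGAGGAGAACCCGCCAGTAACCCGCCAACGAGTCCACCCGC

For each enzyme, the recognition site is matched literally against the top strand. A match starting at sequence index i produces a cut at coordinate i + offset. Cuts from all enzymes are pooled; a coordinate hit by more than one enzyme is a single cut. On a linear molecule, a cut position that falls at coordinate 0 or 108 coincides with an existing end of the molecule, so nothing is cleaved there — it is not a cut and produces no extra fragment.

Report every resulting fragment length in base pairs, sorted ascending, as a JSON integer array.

[4,7,8,9,9,10,10,11,11,11,18]

Scan for sites:
  YnoIV AGGAGA/1: at [3, 23, 33, 44, 51, 61, 69] ⇒ [4, 24, 34, 45, 52, 62, 70]
  RvuI ACCCGCCA/4: at [9, 75, 86] ⇒ [13, 79, 90]

Pooled cuts: [4, 13, 24, 34, 45, 52, 62, 70, 79, 90]

Fragment lengths:
  [0,4): 4 bp
  [4,13): 9 bp
  [13,24): 11 bp
  [24,34): 10 bp
  [34,45): 11 bp
  [45,52): 7 bp
  [52,62): 10 bp
  [62,70): 8 bp
  [70,79): 9 bp
  [79,90): 11 bp
  [90,108): 18 bp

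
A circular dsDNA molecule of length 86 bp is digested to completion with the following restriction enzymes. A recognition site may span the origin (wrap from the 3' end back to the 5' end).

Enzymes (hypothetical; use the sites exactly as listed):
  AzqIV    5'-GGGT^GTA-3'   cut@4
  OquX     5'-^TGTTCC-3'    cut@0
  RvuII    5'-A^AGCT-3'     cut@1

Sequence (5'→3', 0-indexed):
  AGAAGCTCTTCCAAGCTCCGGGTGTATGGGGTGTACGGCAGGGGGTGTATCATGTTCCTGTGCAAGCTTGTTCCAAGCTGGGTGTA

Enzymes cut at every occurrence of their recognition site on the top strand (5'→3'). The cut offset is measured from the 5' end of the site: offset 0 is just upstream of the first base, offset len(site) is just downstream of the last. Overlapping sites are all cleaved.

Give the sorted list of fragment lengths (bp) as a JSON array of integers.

[4,6,6,7,8,9,10,10,12,14]

Scan for sites:
  AzqIV (GGGTGTA, off=4): starts [19, 28, 42, 79] → cuts [23, 32, 46, 83]
  OquX (TGTTCC, off=0): starts [52, 68] → cuts [52, 68]
  RvuII (AAGCT, off=1): starts [2, 12, 63, 74] → cuts [3, 13, 64, 75]

All cut coordinates (distinct, sorted): [3, 13, 23, 32, 46, 52, 64, 68, 75, 83]

Fragments:
  3→13: 10 bp
  13→23: 10 bp
  23→32: 9 bp
  32→46: 14 bp
  46→52: 6 bp
  52→64: 12 bp
  64→68: 4 bp
  68→75: 7 bp
  75→83: 8 bp
  83→3 (wrap): 86-83+3 = 6 bp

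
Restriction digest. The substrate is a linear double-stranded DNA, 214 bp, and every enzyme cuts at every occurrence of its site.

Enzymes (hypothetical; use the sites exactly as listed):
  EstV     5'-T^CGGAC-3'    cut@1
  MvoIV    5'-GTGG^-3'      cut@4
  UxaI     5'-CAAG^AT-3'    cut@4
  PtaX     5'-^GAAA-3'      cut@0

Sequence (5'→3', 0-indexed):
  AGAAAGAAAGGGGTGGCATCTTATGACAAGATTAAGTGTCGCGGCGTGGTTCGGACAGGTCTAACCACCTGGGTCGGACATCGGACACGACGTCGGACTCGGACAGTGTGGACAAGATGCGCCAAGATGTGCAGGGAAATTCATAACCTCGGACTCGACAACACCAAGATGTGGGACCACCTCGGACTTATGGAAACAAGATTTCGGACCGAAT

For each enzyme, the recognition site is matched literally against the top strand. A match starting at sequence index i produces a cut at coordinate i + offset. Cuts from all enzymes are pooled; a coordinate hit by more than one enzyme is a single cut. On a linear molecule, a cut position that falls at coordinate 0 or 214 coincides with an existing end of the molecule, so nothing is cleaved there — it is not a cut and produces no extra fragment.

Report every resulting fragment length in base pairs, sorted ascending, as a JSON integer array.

[1,2,4,4,5,6,6,7,8,8,9,10,10,10,11,12,12,14,14,19,19,23]

Site scan:
  EstV TCGGAC/1: at [50, 73, 80, 92, 98, 148, 181, 203] ⇒ [51, 74, 81, 93, 99, 149, 182, 204]
  MvoIV GTGG/4: at [12, 45, 107, 170] ⇒ [16, 49, 111, 174]
  UxaI CAAGAT/4: at [26, 112, 122, 164, 196] ⇒ [30, 116, 126, 168, 200]
  PtaX GAAA/0: at [1, 5, 135, 192] ⇒ [1, 5, 135, 192]

Pooled cuts: [1, 5, 16, 30, 49, 51, 74, 81, 93, 99, 111, 116, 126, 135, 149, 168, 174, 182, 192, 200, 204]

Fragments:
  [0,1): 1 bp
  [1,5): 4 bp
  [5,16): 11 bp
  [16,30): 14 bp
  [30,49): 19 bp
  [49,51): 2 bp
  [51,74): 23 bp
  [74,81): 7 bp
  [81,93): 12 bp
  [93,99): 6 bp
  [99,111): 12 bp
  [111,116): 5 bp
  [116,126): 10 bp
  [126,135): 9 bp
  [135,149): 14 bp
  [149,168): 19 bp
  [168,174): 6 bp
  [174,182): 8 bp
  [182,192): 10 bp
  [192,200): 8 bp
  [200,204): 4 bp
  [204,214): 10 bp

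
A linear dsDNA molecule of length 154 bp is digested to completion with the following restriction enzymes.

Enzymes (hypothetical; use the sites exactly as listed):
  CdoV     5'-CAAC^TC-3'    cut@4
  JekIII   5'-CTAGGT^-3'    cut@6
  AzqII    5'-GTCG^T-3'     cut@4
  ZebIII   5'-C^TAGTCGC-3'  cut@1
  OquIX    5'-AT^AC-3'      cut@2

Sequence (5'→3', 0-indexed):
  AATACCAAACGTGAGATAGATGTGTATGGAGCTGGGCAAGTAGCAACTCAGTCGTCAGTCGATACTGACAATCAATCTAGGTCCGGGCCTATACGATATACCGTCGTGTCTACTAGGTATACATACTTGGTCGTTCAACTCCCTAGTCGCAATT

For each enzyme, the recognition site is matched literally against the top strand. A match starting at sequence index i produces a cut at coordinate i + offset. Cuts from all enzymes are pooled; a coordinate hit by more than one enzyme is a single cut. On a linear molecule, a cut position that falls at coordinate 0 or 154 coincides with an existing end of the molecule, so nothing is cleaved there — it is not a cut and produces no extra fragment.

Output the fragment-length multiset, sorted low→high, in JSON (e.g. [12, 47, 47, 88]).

[2,3,4,4,6,7,7,7,9,9,10,11,12,19,44]

Site scan:
  CdoV CAACTC/4: at [43, 135] ⇒ [47, 139]
  JekIII CTAGGT/6: at [76, 112] ⇒ [82, 118]
  AzqII GTCGT/4: at [50, 102, 129] ⇒ [54, 106, 133]
  ZebIII CTAGTCGC/1: at [142] ⇒ [143]
  OquIX ATAC/2: at [1, 61, 90, 97, 118, 122] ⇒ [3, 63, 92, 99, 120, 124]

All cut coordinates (distinct, sorted): [3, 47, 54, 63, 82, 92, 99, 106, 118, 120, 124, 133, 139, 143]

Fragments:
  [0,3): 3 bp
  [3,47): 44 bp
  [47,54): 7 bp
  [54,63): 9 bp
  [63,82): 19 bp
  [82,92): 10 bp
  [92,99): 7 bp
  [99,106): 7 bp
  [106,118): 12 bp
  [118,120): 2 bp
  [120,124): 4 bp
  [124,133): 9 bp
  [133,139): 6 bp
  [139,143): 4 bp
  [143,154): 11 bp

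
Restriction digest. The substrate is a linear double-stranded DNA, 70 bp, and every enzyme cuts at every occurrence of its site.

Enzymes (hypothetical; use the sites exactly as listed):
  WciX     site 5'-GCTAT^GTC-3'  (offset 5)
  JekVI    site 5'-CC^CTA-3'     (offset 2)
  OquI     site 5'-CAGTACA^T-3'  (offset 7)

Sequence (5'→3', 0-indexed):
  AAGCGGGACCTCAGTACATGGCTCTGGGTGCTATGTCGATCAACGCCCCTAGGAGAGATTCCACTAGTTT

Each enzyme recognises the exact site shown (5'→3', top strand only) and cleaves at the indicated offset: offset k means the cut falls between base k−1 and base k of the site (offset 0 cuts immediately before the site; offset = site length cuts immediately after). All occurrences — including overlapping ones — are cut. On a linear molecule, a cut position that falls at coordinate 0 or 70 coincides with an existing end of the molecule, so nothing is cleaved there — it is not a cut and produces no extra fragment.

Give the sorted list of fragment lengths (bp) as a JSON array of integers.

[14,16,18,22]

Per-enzyme occurrences:
  WciX (GCTATGTC, off=5): starts [29] → cuts [34]
  JekVI (CCCTA, off=2): starts [46] → cuts [48]
  OquI (CAGTACAT, off=7): starts [11] → cuts [18]

Pooled cuts: [18, 34, 48]

Fragment lengths:
  [0,18): 18 bp
  [18,34): 16 bp
  [34,48): 14 bp
  [48,70): 22 bp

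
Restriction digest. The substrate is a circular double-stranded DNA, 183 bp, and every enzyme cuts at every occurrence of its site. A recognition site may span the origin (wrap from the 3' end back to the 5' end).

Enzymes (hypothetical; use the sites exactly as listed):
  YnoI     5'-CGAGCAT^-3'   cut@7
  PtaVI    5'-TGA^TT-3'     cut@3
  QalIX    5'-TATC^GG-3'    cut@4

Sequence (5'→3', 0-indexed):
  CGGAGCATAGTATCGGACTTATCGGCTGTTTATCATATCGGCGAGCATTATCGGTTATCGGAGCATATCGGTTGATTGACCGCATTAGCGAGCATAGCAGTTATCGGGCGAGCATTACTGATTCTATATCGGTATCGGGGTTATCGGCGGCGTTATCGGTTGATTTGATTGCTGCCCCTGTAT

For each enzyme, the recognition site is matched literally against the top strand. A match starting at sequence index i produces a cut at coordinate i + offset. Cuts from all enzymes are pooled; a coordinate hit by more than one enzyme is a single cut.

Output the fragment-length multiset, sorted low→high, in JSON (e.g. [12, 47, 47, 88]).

Site scan:
  YnoI (CGAGCAT, off=7): starts [41, 88, 108] → cuts [48, 95, 115]
  PtaVI (TGATT, off=3): starts [72, 118, 160, 165] → cuts [75, 121, 163, 168]
  QalIX (TATCGG, off=4): starts [10, 19, 35, 48, 55, 65, 101, 126, 132, 141, 153, 180] → cuts [1, 14, 23, 39, 52, 59, 69, 105, 130, 136, 145, 157]

Pooled cuts: [1, 14, 23, 39, 48, 52, 59, 69, 75, 95, 105, 115, 121, 130, 136, 145, 157, 163, 168]

Fragments:
  1→14: 13 bp
  14→23: 9 bp
  23→39: 16 bp
  39→48: 9 bp
  48→52: 4 bp
  52→59: 7 bp
  59→69: 10 bp
  69→75: 6 bp
  75→95: 20 bp
  95→105: 10 bp
  105→115: 10 bp
  115→121: 6 bp
  121→130: 9 bp
  130→136: 6 bp
  136→145: 9 bp
  145→157: 12 bp
  157→163: 6 bp
  163→168: 5 bp
  168→1 (wrap): 183-168+1 = 16 bp

[4,5,6,6,6,6,7,9,9,9,9,10,10,10,12,13,16,16,20]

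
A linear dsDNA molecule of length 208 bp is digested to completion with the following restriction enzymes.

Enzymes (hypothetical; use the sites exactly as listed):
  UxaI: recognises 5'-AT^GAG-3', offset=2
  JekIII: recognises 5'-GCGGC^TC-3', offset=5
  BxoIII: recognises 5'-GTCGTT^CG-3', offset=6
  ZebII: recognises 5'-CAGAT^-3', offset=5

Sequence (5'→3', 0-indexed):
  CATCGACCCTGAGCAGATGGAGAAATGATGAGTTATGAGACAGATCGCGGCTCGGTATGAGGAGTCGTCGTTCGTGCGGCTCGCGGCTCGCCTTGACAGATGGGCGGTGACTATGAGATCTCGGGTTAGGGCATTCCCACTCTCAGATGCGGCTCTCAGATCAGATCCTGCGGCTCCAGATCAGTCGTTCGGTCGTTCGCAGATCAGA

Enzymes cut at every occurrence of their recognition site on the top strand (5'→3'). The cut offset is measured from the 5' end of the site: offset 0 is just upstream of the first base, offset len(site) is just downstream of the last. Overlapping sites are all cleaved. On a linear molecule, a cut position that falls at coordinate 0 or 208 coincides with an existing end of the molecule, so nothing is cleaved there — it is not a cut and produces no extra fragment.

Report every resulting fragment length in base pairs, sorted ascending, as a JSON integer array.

Site scan:
  UxaI ATGAG/2: at [27, 34, 56, 112] ⇒ [29, 36, 58, 114]
  JekIII GCGGCTC/5: at [46, 75, 82, 148, 169] ⇒ [51, 80, 87, 153, 174]
  BxoIII GTCGTTCG/6: at [66, 183, 191] ⇒ [72, 189, 197]
  ZebII CAGAT/5: at [13, 40, 96, 143, 156, 161, 176, 199] ⇒ [18, 45, 101, 148, 161, 166, 181, 204]

All cut coordinates (distinct, sorted): [18, 29, 36, 45, 51, 58, 72, 80, 87, 101, 114, 148, 153, 161, 166, 174, 181, 189, 197, 204]

Fragments:
  [0,18): 18 bp
  [18,29): 11 bp
  [29,36): 7 bp
  [36,45): 9 bp
  [45,51): 6 bp
  [51,58): 7 bp
  [58,72): 14 bp
  [72,80): 8 bp
  [80,87): 7 bp
  [87,101): 14 bp
  [101,114): 13 bp
  [114,148): 34 bp
  [148,153): 5 bp
  [153,161): 8 bp
  [161,166): 5 bp
  [166,174): 8 bp
  [174,181): 7 bp
  [181,189): 8 bp
  [189,197): 8 bp
  [197,204): 7 bp
  [204,208): 4 bp

[4,5,5,6,7,7,7,7,7,8,8,8,8,8,9,11,13,14,14,18,34]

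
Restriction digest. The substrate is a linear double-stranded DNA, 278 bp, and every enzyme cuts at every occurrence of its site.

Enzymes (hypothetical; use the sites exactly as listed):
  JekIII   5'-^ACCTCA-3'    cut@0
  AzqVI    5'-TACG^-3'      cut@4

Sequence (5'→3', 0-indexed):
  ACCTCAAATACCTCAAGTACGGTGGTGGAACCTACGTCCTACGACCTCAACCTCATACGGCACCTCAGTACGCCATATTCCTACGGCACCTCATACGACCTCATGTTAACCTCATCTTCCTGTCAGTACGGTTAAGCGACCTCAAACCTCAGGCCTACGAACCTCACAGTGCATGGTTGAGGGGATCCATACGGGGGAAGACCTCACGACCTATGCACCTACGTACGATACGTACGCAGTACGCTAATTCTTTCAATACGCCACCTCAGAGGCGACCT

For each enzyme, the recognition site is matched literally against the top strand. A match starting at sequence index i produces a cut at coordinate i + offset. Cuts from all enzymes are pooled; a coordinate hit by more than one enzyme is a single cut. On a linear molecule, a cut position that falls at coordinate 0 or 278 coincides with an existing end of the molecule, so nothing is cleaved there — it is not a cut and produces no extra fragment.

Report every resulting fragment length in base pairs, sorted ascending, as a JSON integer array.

Site scan:
  JekIII (ACCTCA, off=0): starts [0, 9, 43, 49, 61, 87, 97, 108, 138, 145, 160, 200, 262] → cuts [9, 43, 49, 61, 87, 97, 108, 138, 145, 160, 200, 262] (position 0 is a terminus of the linear molecule — no cut)
  AzqVI (TACG, off=4): starts [17, 32, 39, 55, 68, 81, 93, 126, 155, 189, 219, 223, 228, 232, 239, 256] → cuts [21, 36, 43, 59, 72, 85, 97, 130, 159, 193, 223, 227, 232, 236, 243, 260]

All cut coordinates (distinct, sorted): [9, 21, 36, 43, 49, 59, 61, 72, 85, 87, 97, 108, 130, 138, 145, 159, 160, 193, 200, 223, 227, 232, 236, 243, 260, 262]

Fragments:
  [0,9): 9 bp
  [9,21): 12 bp
  [21,36): 15 bp
  [36,43): 7 bp
  [43,49): 6 bp
  [49,59): 10 bp
  [59,61): 2 bp
  [61,72): 11 bp
  [72,85): 13 bp
  [85,87): 2 bp
  [87,97): 10 bp
  [97,108): 11 bp
  [108,130): 22 bp
  [130,138): 8 bp
  [138,145): 7 bp
  [145,159): 14 bp
  [159,160): 1 bp
  [160,193): 33 bp
  [193,200): 7 bp
  [200,223): 23 bp
  [223,227): 4 bp
  [227,232): 5 bp
  [232,236): 4 bp
  [236,243): 7 bp
  [243,260): 17 bp
  [260,262): 2 bp
  [262,278): 16 bp

[1,2,2,2,4,4,5,6,7,7,7,7,8,9,10,10,11,11,12,13,14,15,16,17,22,23,33]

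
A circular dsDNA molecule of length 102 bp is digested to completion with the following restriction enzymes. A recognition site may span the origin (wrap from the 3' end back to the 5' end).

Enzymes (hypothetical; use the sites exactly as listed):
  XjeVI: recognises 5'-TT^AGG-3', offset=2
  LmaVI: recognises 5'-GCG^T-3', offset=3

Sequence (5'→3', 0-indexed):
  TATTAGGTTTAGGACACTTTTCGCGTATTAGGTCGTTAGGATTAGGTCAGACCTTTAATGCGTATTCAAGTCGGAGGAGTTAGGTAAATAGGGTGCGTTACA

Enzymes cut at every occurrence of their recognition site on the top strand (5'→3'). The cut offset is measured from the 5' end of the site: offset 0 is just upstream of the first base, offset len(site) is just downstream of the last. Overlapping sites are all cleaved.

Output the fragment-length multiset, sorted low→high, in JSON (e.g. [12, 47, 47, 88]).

Scan for sites:
  XjeVI TTAGG/2: at [2, 8, 27, 35, 41, 79] ⇒ [4, 10, 29, 37, 43, 81]
  LmaVI GCGT/3: at [22, 59, 94] ⇒ [25, 62, 97]

All cut coordinates (distinct, sorted): [4, 10, 25, 29, 37, 43, 62, 81, 97]

Fragments:
  4→10: 6 bp
  10→25: 15 bp
  25→29: 4 bp
  29→37: 8 bp
  37→43: 6 bp
  43→62: 19 bp
  62→81: 19 bp
  81→97: 16 bp
  97→4 (wrap): 102-97+4 = 9 bp

[4,6,6,8,9,15,16,19,19]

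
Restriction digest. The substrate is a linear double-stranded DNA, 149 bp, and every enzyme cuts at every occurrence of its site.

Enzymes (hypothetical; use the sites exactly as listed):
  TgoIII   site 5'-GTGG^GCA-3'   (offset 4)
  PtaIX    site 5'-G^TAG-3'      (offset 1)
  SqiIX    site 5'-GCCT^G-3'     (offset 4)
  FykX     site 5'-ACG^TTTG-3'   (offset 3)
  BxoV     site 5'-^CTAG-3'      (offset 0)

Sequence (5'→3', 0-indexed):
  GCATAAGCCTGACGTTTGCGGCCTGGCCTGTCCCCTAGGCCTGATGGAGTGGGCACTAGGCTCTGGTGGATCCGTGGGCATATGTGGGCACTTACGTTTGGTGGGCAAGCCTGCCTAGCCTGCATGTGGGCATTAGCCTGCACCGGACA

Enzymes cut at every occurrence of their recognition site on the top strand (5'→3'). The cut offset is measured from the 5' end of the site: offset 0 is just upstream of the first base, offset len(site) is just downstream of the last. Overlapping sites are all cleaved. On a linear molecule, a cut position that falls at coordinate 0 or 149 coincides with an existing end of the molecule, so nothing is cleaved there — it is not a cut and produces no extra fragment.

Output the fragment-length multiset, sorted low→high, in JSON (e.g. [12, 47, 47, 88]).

[2,3,4,5,5,7,8,8,8,8,9,10,10,10,10,10,10,22]

Per-enzyme occurrences:
  TgoIII (GTGGGCA, off=4): starts [48, 73, 83, 100, 125] → cuts [52, 77, 87, 104, 129]
  PtaIX (GTAG, off=1): no sites
  SqiIX (GCCTG, off=4): starts [6, 20, 25, 38, 108, 117, 135] → cuts [10, 24, 29, 42, 112, 121, 139]
  FykX (ACGTTTG, off=3): starts [11, 93] → cuts [14, 96]
  BxoV (CTAG, off=0): starts [34, 55, 114] → cuts [34, 55, 114]

Pooled cuts: [10, 14, 24, 29, 34, 42, 52, 55, 77, 87, 96, 104, 112, 114, 121, 129, 139]

Fragment lengths:
  [0,10): 10 bp
  [10,14): 4 bp
  [14,24): 10 bp
  [24,29): 5 bp
  [29,34): 5 bp
  [34,42): 8 bp
  [42,52): 10 bp
  [52,55): 3 bp
  [55,77): 22 bp
  [77,87): 10 bp
  [87,96): 9 bp
  [96,104): 8 bp
  [104,112): 8 bp
  [112,114): 2 bp
  [114,121): 7 bp
  [121,129): 8 bp
  [129,139): 10 bp
  [139,149): 10 bp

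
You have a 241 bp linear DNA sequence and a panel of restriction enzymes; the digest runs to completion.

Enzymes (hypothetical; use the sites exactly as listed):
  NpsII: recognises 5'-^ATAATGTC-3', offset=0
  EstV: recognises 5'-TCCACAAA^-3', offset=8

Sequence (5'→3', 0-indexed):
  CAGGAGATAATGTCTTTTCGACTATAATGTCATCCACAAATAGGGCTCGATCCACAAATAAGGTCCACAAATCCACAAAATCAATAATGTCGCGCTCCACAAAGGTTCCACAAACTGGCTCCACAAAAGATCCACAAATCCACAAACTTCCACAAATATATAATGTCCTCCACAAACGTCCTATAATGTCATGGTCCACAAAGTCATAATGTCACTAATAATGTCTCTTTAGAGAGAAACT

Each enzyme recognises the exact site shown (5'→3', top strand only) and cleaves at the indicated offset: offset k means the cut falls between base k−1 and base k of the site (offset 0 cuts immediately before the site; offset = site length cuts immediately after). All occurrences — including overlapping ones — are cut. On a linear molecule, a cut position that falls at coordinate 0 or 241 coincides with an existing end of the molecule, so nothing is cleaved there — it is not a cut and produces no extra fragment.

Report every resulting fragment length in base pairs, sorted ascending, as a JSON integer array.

Per-enzyme occurrences:
  NpsII ATAATGTC/0: at [6, 23, 83, 159, 182, 205, 217] ⇒ [6, 23, 83, 159, 182, 205, 217]
  EstV TCCACAAA/8: at [32, 50, 63, 71, 95, 106, 119, 130, 138, 148, 168, 194] ⇒ [40, 58, 71, 79, 103, 114, 127, 138, 146, 156, 176, 202]

Pooled cuts: [6, 23, 40, 58, 71, 79, 83, 103, 114, 127, 138, 146, 156, 159, 176, 182, 202, 205, 217]

Fragments:
  [0,6): 6 bp
  [6,23): 17 bp
  [23,40): 17 bp
  [40,58): 18 bp
  [58,71): 13 bp
  [71,79): 8 bp
  [79,83): 4 bp
  [83,103): 20 bp
  [103,114): 11 bp
  [114,127): 13 bp
  [127,138): 11 bp
  [138,146): 8 bp
  [146,156): 10 bp
  [156,159): 3 bp
  [159,176): 17 bp
  [176,182): 6 bp
  [182,202): 20 bp
  [202,205): 3 bp
  [205,217): 12 bp
  [217,241): 24 bp

[3,3,4,6,6,8,8,10,11,11,12,13,13,17,17,17,18,20,20,24]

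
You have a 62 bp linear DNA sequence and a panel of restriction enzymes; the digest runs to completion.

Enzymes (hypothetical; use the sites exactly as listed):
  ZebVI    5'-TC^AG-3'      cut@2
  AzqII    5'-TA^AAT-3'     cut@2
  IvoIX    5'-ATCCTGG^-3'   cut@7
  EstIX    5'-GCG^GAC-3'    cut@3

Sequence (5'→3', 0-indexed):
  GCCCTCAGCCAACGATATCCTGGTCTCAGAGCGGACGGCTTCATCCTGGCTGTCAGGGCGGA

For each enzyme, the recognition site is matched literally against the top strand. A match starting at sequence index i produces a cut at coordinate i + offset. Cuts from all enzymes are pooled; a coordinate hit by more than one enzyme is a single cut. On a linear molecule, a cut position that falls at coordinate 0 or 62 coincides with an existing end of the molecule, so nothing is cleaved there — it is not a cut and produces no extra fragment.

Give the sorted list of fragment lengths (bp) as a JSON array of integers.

[4,5,6,6,8,16,17]

Per-enzyme occurrences:
  ZebVI TCAG/2: at [4, 25, 52] ⇒ [6, 27, 54]
  AzqII (TAAAT, off=2): no sites
  IvoIX ATCCTGG/7: at [16, 42] ⇒ [23, 49]
  EstIX GCGGAC/3: at [30] ⇒ [33]

Pooled cuts: [6, 23, 27, 33, 49, 54]

Fragment lengths:
  [0,6): 6 bp
  [6,23): 17 bp
  [23,27): 4 bp
  [27,33): 6 bp
  [33,49): 16 bp
  [49,54): 5 bp
  [54,62): 8 bp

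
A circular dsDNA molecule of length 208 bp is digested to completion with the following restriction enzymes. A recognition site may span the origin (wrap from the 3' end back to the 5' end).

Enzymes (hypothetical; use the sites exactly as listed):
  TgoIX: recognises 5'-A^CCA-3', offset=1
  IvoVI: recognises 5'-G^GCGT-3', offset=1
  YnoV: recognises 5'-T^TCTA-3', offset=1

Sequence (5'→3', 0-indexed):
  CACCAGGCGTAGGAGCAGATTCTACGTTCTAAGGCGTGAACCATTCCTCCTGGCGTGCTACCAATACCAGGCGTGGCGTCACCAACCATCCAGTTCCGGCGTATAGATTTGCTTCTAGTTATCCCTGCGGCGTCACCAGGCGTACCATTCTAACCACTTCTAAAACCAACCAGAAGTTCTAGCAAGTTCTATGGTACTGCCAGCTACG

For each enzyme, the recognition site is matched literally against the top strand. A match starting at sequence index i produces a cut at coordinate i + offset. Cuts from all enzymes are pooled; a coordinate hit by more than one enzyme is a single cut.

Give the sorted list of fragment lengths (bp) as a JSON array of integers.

Per-enzyme occurrences:
  TgoIX ACCA/1: at [1, 39, 59, 65, 80, 84, 134, 143, 152, 164, 168] ⇒ [2, 40, 60, 66, 81, 85, 135, 144, 153, 165, 169]
  IvoVI GGCGT/1: at [5, 32, 51, 69, 74, 97, 128, 138] ⇒ [6, 33, 52, 70, 75, 98, 129, 139]
  YnoV TTCTA/1: at [19, 26, 112, 147, 157, 176, 186] ⇒ [20, 27, 113, 148, 158, 177, 187]

Pooled cuts: [2, 6, 20, 27, 33, 40, 52, 60, 66, 70, 75, 81, 85, 98, 113, 129, 135, 139, 144, 148, 153, 158, 165, 169, 177, 187]

Fragment lengths:
  2→6: 4 bp
  6→20: 14 bp
  20→27: 7 bp
  27→33: 6 bp
  33→40: 7 bp
  40→52: 12 bp
  52→60: 8 bp
  60→66: 6 bp
  66→70: 4 bp
  70→75: 5 bp
  75→81: 6 bp
  81→85: 4 bp
  85→98: 13 bp
  98→113: 15 bp
  113→129: 16 bp
  129→135: 6 bp
  135→139: 4 bp
  139→144: 5 bp
  144→148: 4 bp
  148→153: 5 bp
  153→158: 5 bp
  158→165: 7 bp
  165→169: 4 bp
  169→177: 8 bp
  177→187: 10 bp
  187→2 (wrap): 208-187+2 = 23 bp

[4,4,4,4,4,4,5,5,5,5,6,6,6,6,7,7,7,8,8,10,12,13,14,15,16,23]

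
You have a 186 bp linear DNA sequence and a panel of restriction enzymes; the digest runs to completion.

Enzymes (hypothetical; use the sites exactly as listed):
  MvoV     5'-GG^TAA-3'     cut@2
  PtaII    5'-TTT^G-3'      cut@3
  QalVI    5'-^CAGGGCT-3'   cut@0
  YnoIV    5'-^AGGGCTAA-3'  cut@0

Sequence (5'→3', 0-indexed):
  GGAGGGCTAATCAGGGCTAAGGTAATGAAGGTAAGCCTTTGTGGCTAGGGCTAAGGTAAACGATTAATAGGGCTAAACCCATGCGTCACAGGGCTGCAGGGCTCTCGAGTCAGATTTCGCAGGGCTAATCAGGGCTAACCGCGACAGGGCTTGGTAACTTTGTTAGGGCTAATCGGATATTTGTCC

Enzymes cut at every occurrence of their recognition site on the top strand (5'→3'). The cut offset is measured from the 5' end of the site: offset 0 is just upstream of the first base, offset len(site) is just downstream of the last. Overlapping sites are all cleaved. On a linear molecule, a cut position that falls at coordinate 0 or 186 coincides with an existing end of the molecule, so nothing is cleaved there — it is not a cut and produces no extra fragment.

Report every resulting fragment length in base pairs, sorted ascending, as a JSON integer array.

[1,1,1,2,3,4,6,7,8,9,9,9,9,10,10,10,12,14,18,20,23]

Per-enzyme occurrences:
  MvoV GGTAA/2: at [20, 29, 54, 152] ⇒ [22, 31, 56, 154]
  PtaII TTTG/3: at [37, 158, 179] ⇒ [40, 161, 182]
  QalVI CAGGGCT/0: at [11, 88, 96, 119, 129, 144] ⇒ [11, 88, 96, 119, 129, 144]
  YnoIV AGGGCTAA/0: at [2, 12, 46, 68, 120, 130, 164] ⇒ [2, 12, 46, 68, 120, 130, 164]

Pooled cuts: [2, 11, 12, 22, 31, 40, 46, 56, 68, 88, 96, 119, 120, 129, 130, 144, 154, 161, 164, 182]

Fragment lengths:
  [0,2): 2 bp
  [2,11): 9 bp
  [11,12): 1 bp
  [12,22): 10 bp
  [22,31): 9 bp
  [31,40): 9 bp
  [40,46): 6 bp
  [46,56): 10 bp
  [56,68): 12 bp
  [68,88): 20 bp
  [88,96): 8 bp
  [96,119): 23 bp
  [119,120): 1 bp
  [120,129): 9 bp
  [129,130): 1 bp
  [130,144): 14 bp
  [144,154): 10 bp
  [154,161): 7 bp
  [161,164): 3 bp
  [164,182): 18 bp
  [182,186): 4 bp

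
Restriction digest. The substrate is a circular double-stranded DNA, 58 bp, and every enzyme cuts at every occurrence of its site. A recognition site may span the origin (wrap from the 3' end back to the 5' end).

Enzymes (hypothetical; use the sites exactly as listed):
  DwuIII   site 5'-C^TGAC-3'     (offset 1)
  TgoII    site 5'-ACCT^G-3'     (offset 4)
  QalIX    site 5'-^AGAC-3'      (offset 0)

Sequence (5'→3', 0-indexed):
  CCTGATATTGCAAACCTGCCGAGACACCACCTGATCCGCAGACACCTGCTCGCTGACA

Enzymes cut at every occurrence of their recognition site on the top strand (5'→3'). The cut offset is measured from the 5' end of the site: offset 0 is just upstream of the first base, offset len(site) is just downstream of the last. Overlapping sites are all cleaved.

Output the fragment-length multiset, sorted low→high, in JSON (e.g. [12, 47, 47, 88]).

Site scan:
  DwuIII (CTGAC, off=1): starts [52] → cuts [53]
  TgoII (ACCTG, off=4): starts [13, 28, 43, 57] → cuts [3, 17, 32, 47]
  QalIX (AGAC, off=0): starts [21, 39] → cuts [21, 39]

Pooled cuts: [3, 17, 21, 32, 39, 47, 53]

Fragments:
  3→17: 14 bp
  17→21: 4 bp
  21→32: 11 bp
  32→39: 7 bp
  39→47: 8 bp
  47→53: 6 bp
  53→3 (wrap): 58-53+3 = 8 bp

[4,6,7,8,8,11,14]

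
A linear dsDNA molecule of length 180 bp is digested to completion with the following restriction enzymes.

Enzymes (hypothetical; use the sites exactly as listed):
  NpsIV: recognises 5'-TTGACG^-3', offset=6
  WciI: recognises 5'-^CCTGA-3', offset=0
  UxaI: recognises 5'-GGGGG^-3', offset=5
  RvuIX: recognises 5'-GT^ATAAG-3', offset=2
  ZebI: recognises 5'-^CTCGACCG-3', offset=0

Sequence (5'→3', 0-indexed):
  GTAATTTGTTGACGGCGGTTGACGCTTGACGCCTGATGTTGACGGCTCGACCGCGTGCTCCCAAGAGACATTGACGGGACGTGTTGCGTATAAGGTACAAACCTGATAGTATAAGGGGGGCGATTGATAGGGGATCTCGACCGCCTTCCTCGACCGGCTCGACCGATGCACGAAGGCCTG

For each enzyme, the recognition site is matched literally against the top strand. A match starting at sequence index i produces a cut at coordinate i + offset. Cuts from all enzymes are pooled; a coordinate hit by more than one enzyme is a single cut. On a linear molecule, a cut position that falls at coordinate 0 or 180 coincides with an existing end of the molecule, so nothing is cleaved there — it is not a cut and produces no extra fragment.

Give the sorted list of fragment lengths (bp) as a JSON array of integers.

[1,1,7,9,9,9,10,12,13,13,13,14,15,23,31]

Site scan:
  NpsIV (TTGACG, off=6): starts [8, 18, 25, 38, 70] → cuts [14, 24, 31, 44, 76]
  WciI (CCTGA, off=0): starts [31, 101] → cuts [31, 101]
  UxaI (GGGGG, off=5): starts [114, 115] → cuts [119, 120]
  RvuIX (GTATAAG, off=2): starts [87, 108] → cuts [89, 110]
  ZebI (CTCGACCG, off=0): starts [45, 135, 148, 157] → cuts [45, 135, 148, 157]

Pooled cuts: [14, 24, 31, 44, 45, 76, 89, 101, 110, 119, 120, 135, 148, 157]

Fragment lengths:
  [0,14): 14 bp
  [14,24): 10 bp
  [24,31): 7 bp
  [31,44): 13 bp
  [44,45): 1 bp
  [45,76): 31 bp
  [76,89): 13 bp
  [89,101): 12 bp
  [101,110): 9 bp
  [110,119): 9 bp
  [119,120): 1 bp
  [120,135): 15 bp
  [135,148): 13 bp
  [148,157): 9 bp
  [157,180): 23 bp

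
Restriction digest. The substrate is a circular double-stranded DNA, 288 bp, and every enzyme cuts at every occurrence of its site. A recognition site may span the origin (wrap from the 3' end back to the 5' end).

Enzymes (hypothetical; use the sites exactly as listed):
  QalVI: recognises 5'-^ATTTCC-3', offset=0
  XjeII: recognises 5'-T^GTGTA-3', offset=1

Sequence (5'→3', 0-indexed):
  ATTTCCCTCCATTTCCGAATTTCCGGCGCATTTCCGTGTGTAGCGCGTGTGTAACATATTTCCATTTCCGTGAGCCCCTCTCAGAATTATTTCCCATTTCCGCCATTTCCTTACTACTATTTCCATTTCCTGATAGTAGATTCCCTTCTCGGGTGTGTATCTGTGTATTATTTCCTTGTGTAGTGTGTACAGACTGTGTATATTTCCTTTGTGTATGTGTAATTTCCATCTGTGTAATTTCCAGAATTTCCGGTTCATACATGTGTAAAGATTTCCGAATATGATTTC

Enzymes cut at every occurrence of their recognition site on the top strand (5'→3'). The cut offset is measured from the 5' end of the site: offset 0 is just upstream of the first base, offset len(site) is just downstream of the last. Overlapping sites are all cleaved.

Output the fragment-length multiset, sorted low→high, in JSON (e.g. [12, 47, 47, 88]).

Scan for sites:
  QalVI (ATTTCC, off=0): starts [0, 10, 18, 29, 57, 63, 88, 95, 104, 118, 124, 169, 201, 221, 236, 245, 270] → cuts [0, 10, 18, 29, 57, 63, 88, 95, 104, 118, 124, 169, 201, 221, 236, 245, 270]
  XjeII (TGTGTA, off=1): starts [36, 47, 153, 161, 176, 183, 194, 209, 215, 230, 261] → cuts [37, 48, 154, 162, 177, 184, 195, 210, 216, 231, 262]

Pooled cuts: [0, 10, 18, 29, 37, 48, 57, 63, 88, 95, 104, 118, 124, 154, 162, 169, 177, 184, 195, 201, 210, 216, 221, 231, 236, 245, 262, 270]

Fragments:
  0→10: 10 bp
  10→18: 8 bp
  18→29: 11 bp
  29→37: 8 bp
  37→48: 11 bp
  48→57: 9 bp
  57→63: 6 bp
  63→88: 25 bp
  88→95: 7 bp
  95→104: 9 bp
  104→118: 14 bp
  118→124: 6 bp
  124→154: 30 bp
  154→162: 8 bp
  162→169: 7 bp
  169→177: 8 bp
  177→184: 7 bp
  184→195: 11 bp
  195→201: 6 bp
  201→210: 9 bp
  210→216: 6 bp
  216→221: 5 bp
  221→231: 10 bp
  231→236: 5 bp
  236→245: 9 bp
  245→262: 17 bp
  262→270: 8 bp
  270→0 (wrap): 288-270+0 = 18 bp

[5,5,6,6,6,6,7,7,7,8,8,8,8,8,9,9,9,9,10,10,11,11,11,14,17,18,25,30]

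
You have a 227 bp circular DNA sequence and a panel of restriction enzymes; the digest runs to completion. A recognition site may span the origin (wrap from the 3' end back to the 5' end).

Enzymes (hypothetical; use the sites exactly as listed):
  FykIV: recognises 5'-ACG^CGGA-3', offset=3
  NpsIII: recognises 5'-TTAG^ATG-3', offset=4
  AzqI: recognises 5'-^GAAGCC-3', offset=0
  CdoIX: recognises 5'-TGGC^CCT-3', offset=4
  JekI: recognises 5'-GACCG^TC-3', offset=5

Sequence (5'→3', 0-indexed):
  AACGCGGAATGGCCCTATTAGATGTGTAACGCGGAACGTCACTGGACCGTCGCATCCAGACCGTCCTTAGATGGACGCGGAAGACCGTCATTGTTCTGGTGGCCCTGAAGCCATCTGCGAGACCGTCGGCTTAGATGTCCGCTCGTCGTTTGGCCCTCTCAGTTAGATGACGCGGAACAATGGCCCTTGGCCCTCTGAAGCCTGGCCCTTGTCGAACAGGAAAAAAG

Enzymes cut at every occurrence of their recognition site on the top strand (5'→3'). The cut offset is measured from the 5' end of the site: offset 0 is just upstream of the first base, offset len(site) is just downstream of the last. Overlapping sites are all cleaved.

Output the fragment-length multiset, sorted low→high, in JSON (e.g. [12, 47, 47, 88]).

[3,5,6,7,7,7,8,9,9,10,10,10,12,12,14,16,18,19,20,25]

Site scan:
  FykIV ACGCGGA/3: at [1, 28, 74, 169] ⇒ [4, 31, 77, 172]
  NpsIII TTAGATG/4: at [17, 66, 130, 162] ⇒ [21, 70, 134, 166]
  AzqI GAAGCC/0: at [106, 196] ⇒ [106, 196]
  CdoIX TGGCCCT/4: at [9, 99, 150, 180, 187, 202] ⇒ [13, 103, 154, 184, 191, 206]
  JekI GACCGTC/5: at [44, 58, 82, 120] ⇒ [49, 63, 87, 125]

All cut coordinates (distinct, sorted): [4, 13, 21, 31, 49, 63, 70, 77, 87, 103, 106, 125, 134, 154, 166, 172, 184, 191, 196, 206]

Fragment lengths:
  4→13: 9 bp
  13→21: 8 bp
  21→31: 10 bp
  31→49: 18 bp
  49→63: 14 bp
  63→70: 7 bp
  70→77: 7 bp
  77→87: 10 bp
  87→103: 16 bp
  103→106: 3 bp
  106→125: 19 bp
  125→134: 9 bp
  134→154: 20 bp
  154→166: 12 bp
  166→172: 6 bp
  172→184: 12 bp
  184→191: 7 bp
  191→196: 5 bp
  196→206: 10 bp
  206→4 (wrap): 227-206+4 = 25 bp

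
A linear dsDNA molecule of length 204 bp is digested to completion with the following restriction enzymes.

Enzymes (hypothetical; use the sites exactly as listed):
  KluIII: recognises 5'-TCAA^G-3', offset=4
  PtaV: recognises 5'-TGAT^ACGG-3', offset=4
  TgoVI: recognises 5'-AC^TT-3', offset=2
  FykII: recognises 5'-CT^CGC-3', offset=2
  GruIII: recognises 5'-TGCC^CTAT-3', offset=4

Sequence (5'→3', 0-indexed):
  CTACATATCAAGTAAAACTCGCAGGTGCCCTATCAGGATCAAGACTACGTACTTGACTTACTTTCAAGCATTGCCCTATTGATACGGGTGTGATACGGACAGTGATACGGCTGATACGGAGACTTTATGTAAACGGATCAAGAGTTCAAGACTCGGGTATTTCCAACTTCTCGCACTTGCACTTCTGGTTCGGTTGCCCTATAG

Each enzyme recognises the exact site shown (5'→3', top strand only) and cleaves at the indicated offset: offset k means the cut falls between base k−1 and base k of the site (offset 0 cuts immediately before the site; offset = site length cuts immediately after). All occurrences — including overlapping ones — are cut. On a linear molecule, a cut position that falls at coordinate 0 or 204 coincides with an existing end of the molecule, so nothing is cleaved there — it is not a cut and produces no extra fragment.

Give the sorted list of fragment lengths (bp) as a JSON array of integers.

Scan for sites:
  KluIII (TCAAG, off=4): starts [7, 38, 63, 137, 145] → cuts [11, 42, 67, 141, 149]
  PtaV (TGATACGG, off=4): starts [79, 90, 102, 111] → cuts [83, 94, 106, 115]
  TgoVI (ACTT, off=2): starts [50, 55, 59, 121, 165, 174, 180] → cuts [52, 57, 61, 123, 167, 176, 182]
  FykII (CTCGC, off=2): starts [17, 169] → cuts [19, 171]
  GruIII (TGCCCTAT, off=4): starts [25, 71, 194] → cuts [29, 75, 198]

All cut coordinates (distinct, sorted): [11, 19, 29, 42, 52, 57, 61, 67, 75, 83, 94, 106, 115, 123, 141, 149, 167, 171, 176, 182, 198]

Fragment lengths:
  [0,11): 11 bp
  [11,19): 8 bp
  [19,29): 10 bp
  [29,42): 13 bp
  [42,52): 10 bp
  [52,57): 5 bp
  [57,61): 4 bp
  [61,67): 6 bp
  [67,75): 8 bp
  [75,83): 8 bp
  [83,94): 11 bp
  [94,106): 12 bp
  [106,115): 9 bp
  [115,123): 8 bp
  [123,141): 18 bp
  [141,149): 8 bp
  [149,167): 18 bp
  [167,171): 4 bp
  [171,176): 5 bp
  [176,182): 6 bp
  [182,198): 16 bp
  [198,204): 6 bp

[4,4,5,5,6,6,6,8,8,8,8,8,9,10,10,11,11,12,13,16,18,18]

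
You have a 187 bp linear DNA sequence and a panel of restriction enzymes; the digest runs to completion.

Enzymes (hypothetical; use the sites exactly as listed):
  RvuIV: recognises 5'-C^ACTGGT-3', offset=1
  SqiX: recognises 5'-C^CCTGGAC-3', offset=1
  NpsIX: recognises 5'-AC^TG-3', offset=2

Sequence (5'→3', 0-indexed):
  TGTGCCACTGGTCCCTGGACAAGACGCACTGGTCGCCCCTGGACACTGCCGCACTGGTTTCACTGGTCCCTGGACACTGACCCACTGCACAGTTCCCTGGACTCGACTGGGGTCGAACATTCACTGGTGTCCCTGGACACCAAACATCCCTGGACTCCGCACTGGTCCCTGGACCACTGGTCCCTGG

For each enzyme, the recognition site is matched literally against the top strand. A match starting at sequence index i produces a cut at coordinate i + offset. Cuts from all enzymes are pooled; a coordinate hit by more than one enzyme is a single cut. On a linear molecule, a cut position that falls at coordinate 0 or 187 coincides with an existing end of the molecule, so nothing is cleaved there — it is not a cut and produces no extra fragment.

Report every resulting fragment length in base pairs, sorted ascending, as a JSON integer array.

[2,2,2,2,2,2,2,5,5,5,6,6,7,7,8,8,8,9,9,10,10,12,12,14,15,17]

Scan for sites:
  RvuIV CACTGGT/1: at [5, 26, 51, 60, 121, 159, 174] ⇒ [6, 27, 52, 61, 122, 160, 175]
  SqiX CCCTGGAC/1: at [12, 36, 67, 94, 130, 147, 166] ⇒ [13, 37, 68, 95, 131, 148, 167]
  NpsIX ACTG/2: at [6, 27, 44, 52, 61, 75, 83, 105, 122, 160, 175] ⇒ [8, 29, 46, 54, 63, 77, 85, 107, 124, 162, 177]

Pooled cuts: [6, 8, 13, 27, 29, 37, 46, 52, 54, 61, 63, 68, 77, 85, 95, 107, 122, 124, 131, 148, 160, 162, 167, 175, 177]

Fragment lengths:
  [0,6): 6 bp
  [6,8): 2 bp
  [8,13): 5 bp
  [13,27): 14 bp
  [27,29): 2 bp
  [29,37): 8 bp
  [37,46): 9 bp
  [46,52): 6 bp
  [52,54): 2 bp
  [54,61): 7 bp
  [61,63): 2 bp
  [63,68): 5 bp
  [68,77): 9 bp
  [77,85): 8 bp
  [85,95): 10 bp
  [95,107): 12 bp
  [107,122): 15 bp
  [122,124): 2 bp
  [124,131): 7 bp
  [131,148): 17 bp
  [148,160): 12 bp
  [160,162): 2 bp
  [162,167): 5 bp
  [167,175): 8 bp
  [175,177): 2 bp
  [177,187): 10 bp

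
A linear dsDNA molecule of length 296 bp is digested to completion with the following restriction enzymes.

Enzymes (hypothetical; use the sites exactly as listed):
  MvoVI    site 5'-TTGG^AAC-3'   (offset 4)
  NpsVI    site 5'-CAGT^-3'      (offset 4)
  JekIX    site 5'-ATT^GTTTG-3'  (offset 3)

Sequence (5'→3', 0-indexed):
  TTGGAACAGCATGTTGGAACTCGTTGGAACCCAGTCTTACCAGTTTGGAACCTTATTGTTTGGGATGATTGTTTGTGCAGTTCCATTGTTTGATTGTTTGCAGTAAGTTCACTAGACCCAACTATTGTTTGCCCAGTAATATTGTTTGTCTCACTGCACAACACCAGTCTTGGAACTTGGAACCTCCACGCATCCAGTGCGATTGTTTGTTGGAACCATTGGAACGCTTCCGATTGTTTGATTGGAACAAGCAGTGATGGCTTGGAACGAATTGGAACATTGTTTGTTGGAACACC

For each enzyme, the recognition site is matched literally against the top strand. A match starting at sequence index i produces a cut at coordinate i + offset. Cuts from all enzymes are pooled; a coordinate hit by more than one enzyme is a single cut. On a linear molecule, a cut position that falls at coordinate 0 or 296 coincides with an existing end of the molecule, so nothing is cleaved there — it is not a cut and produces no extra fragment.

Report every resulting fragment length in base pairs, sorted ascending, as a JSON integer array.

Site scan:
  MvoVI (TTGGAAC, off=4): starts [0, 13, 23, 44, 169, 176, 209, 218, 241, 261, 271, 286] → cuts [4, 17, 27, 48, 173, 180, 213, 222, 245, 265, 275, 290]
  NpsVI (CAGT, off=4): starts [31, 40, 77, 100, 133, 164, 194, 251] → cuts [35, 44, 81, 104, 137, 168, 198, 255]
  JekIX (ATTGTTTG, off=3): starts [54, 67, 84, 92, 123, 140, 201, 232, 278] → cuts [57, 70, 87, 95, 126, 143, 204, 235, 281]

Pooled cuts: [4, 17, 27, 35, 44, 48, 57, 70, 81, 87, 95, 104, 126, 137, 143, 168, 173, 180, 198, 204, 213, 222, 235, 245, 255, 265, 275, 281, 290]

Fragments:
  [0,4): 4 bp
  [4,17): 13 bp
  [17,27): 10 bp
  [27,35): 8 bp
  [35,44): 9 bp
  [44,48): 4 bp
  [48,57): 9 bp
  [57,70): 13 bp
  [70,81): 11 bp
  [81,87): 6 bp
  [87,95): 8 bp
  [95,104): 9 bp
  [104,126): 22 bp
  [126,137): 11 bp
  [137,143): 6 bp
  [143,168): 25 bp
  [168,173): 5 bp
  [173,180): 7 bp
  [180,198): 18 bp
  [198,204): 6 bp
  [204,213): 9 bp
  [213,222): 9 bp
  [222,235): 13 bp
  [235,245): 10 bp
  [245,255): 10 bp
  [255,265): 10 bp
  [265,275): 10 bp
  [275,281): 6 bp
  [281,290): 9 bp
  [290,296): 6 bp

[4,4,5,6,6,6,6,6,7,8,8,9,9,9,9,9,9,10,10,10,10,10,11,11,13,13,13,18,22,25]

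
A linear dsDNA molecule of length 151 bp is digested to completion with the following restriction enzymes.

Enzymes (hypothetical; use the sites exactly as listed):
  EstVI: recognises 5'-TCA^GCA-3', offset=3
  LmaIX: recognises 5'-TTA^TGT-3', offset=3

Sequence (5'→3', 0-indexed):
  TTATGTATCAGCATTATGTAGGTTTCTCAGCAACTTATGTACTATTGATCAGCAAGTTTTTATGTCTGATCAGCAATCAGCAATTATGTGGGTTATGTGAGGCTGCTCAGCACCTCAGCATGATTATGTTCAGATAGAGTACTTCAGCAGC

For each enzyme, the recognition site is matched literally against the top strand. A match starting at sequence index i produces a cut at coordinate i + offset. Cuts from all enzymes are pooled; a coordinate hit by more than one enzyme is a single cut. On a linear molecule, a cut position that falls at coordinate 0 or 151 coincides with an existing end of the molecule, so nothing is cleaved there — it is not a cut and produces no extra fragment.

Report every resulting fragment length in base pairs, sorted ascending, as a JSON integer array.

[3,5,6,7,7,7,8,8,9,9,10,11,13,14,14,20]

Per-enzyme occurrences:
  EstVI (TCAGCA, off=3): starts [7, 26, 48, 69, 76, 106, 114, 143] → cuts [10, 29, 51, 72, 79, 109, 117, 146]
  LmaIX (TTATGT, off=3): starts [0, 13, 34, 59, 83, 92, 123] → cuts [3, 16, 37, 62, 86, 95, 126]

Pooled cuts: [3, 10, 16, 29, 37, 51, 62, 72, 79, 86, 95, 109, 117, 126, 146]

Fragment lengths:
  [0,3): 3 bp
  [3,10): 7 bp
  [10,16): 6 bp
  [16,29): 13 bp
  [29,37): 8 bp
  [37,51): 14 bp
  [51,62): 11 bp
  [62,72): 10 bp
  [72,79): 7 bp
  [79,86): 7 bp
  [86,95): 9 bp
  [95,109): 14 bp
  [109,117): 8 bp
  [117,126): 9 bp
  [126,146): 20 bp
  [146,151): 5 bp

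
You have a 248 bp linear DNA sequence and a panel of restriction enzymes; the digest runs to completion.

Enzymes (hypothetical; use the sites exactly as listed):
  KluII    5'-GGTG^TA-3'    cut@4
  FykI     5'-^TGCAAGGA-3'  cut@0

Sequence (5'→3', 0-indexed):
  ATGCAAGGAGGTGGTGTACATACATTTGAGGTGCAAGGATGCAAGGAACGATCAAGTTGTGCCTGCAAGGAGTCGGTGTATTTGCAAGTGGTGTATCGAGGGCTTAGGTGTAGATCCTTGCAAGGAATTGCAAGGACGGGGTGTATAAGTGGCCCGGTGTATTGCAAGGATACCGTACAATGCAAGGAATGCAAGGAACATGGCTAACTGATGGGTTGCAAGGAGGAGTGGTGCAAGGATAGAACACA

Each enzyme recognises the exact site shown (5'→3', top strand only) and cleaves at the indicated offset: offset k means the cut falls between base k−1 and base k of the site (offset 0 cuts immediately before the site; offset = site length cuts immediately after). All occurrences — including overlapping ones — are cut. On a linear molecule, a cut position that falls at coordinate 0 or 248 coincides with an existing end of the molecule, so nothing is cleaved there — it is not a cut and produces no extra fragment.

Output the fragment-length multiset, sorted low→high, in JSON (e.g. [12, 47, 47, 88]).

Per-enzyme occurrences:
  KluII GGTGTA/4: at [12, 74, 89, 106, 139, 155] ⇒ [16, 78, 93, 110, 143, 159]
  FykI TGCAAGGA/0: at [1, 31, 39, 63, 118, 128, 162, 180, 189, 216, 231] ⇒ [1, 31, 39, 63, 118, 128, 162, 180, 189, 216, 231]

Pooled cuts: [1, 16, 31, 39, 63, 78, 93, 110, 118, 128, 143, 159, 162, 180, 189, 216, 231]

Fragments:
  [0,1): 1 bp
  [1,16): 15 bp
  [16,31): 15 bp
  [31,39): 8 bp
  [39,63): 24 bp
  [63,78): 15 bp
  [78,93): 15 bp
  [93,110): 17 bp
  [110,118): 8 bp
  [118,128): 10 bp
  [128,143): 15 bp
  [143,159): 16 bp
  [159,162): 3 bp
  [162,180): 18 bp
  [180,189): 9 bp
  [189,216): 27 bp
  [216,231): 15 bp
  [231,248): 17 bp

[1,3,8,8,9,10,15,15,15,15,15,15,16,17,17,18,24,27]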